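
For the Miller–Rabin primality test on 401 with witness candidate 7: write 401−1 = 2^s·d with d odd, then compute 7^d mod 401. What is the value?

303

401 − 1 = 400 = 2^4 · 25, so d = 25.
7^1 ≡ 7 (mod 401)
7^2 ≡ 7^2 = 49 ≡ 49 (mod 401)
7^4 ≡ 49^2 = 2401 ≡ 396 (mod 401)
7^8 ≡ 396^2 = 156816 ≡ 25 (mod 401)
7^16 ≡ 25^2 = 625 ≡ 224 (mod 401)
25 = 16 + 8 + 1 in binary powers of 2.
So 7^25 ≡ 224 · 25 · 7 ≡ 303 (mod 401).
Squaring chain: 303 → 381 → 400 → 1; reaches −1, so base 7 does not prove 401 composite.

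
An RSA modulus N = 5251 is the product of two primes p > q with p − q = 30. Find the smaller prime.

Since p = q + 30, we have 5251 = q(q + 30), so q² + 30q − 5251 = 0.
Discriminant: 30² + 4·5251 = 900 + 21004 = 21904; √21904 = 148.
q = (−30 + 148)/2 = 59, and p = q + 30 = 89.
Check: 59 · 89 = 5251.

59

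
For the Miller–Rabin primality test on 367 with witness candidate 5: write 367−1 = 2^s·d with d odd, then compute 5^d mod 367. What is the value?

366

367 − 1 = 366 = 2^1 · 183, so d = 183.
5^1 ≡ 5 (mod 367)
5^2 ≡ 5^2 = 25 ≡ 25 (mod 367)
5^4 ≡ 25^2 = 625 ≡ 258 (mod 367)
5^8 ≡ 258^2 = 66564 ≡ 137 (mod 367)
5^16 ≡ 137^2 = 18769 ≡ 52 (mod 367)
5^32 ≡ 52^2 = 2704 ≡ 135 (mod 367)
5^64 ≡ 135^2 = 18225 ≡ 242 (mod 367)
5^128 ≡ 242^2 = 58564 ≡ 211 (mod 367)
183 = 128 + 32 + 16 + 4 + 2 + 1 in binary powers of 2.
So 5^183 ≡ 211 · 135 · 52 · 258 · 25 · 5 ≡ 366 (mod 367).
Since 5^d ≡ 366 (mod 367), base 5 does not prove 367 composite.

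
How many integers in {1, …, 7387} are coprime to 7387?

7216

Factor: 7387 = 83 · 89.
φ(7387) = (83−1) · (89−1) = 82 · 88 = 7216.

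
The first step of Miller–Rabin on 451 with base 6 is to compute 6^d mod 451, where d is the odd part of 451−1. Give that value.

451 − 1 = 450 = 2^1 · 225, so d = 225.
6^1 ≡ 6 (mod 451)
6^2 ≡ 6^2 = 36 ≡ 36 (mod 451)
6^4 ≡ 36^2 = 1296 ≡ 394 (mod 451)
6^8 ≡ 394^2 = 155236 ≡ 92 (mod 451)
6^16 ≡ 92^2 = 8464 ≡ 346 (mod 451)
6^32 ≡ 346^2 = 119716 ≡ 201 (mod 451)
6^64 ≡ 201^2 = 40401 ≡ 262 (mod 451)
6^128 ≡ 262^2 = 68644 ≡ 92 (mod 451)
225 = 128 + 64 + 32 + 1 in binary powers of 2.
So 6^225 ≡ 92 · 262 · 201 · 6 ≡ 219 (mod 451).
Squaring chain: 219; never reaches −1, so base 6 is a Miller–Rabin witness that 451 is composite.

219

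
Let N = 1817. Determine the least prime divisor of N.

23

1817 is odd.
Digit sum 17, not divisible by 3.
Ends in 7: not divisible by 5.
7: 1817 = 7·259 + 4
11: 1817 = 11·165 + 2
13: 1817 = 13·139 + 10
17: 1817 = 17·106 + 15
19: 1817 = 19·95 + 12
23: 1817 = 23·79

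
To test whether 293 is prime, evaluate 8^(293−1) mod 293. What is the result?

1

8^1 ≡ 8 (mod 293)
8^2 ≡ 8^2 = 64 ≡ 64 (mod 293)
8^4 ≡ 64^2 = 4096 ≡ 287 (mod 293)
8^8 ≡ 287^2 = 82369 ≡ 36 (mod 293)
8^16 ≡ 36^2 = 1296 ≡ 124 (mod 293)
8^32 ≡ 124^2 = 15376 ≡ 140 (mod 293)
8^64 ≡ 140^2 = 19600 ≡ 262 (mod 293)
8^128 ≡ 262^2 = 68644 ≡ 82 (mod 293)
8^256 ≡ 82^2 = 6724 ≡ 278 (mod 293)
292 = 256 + 32 + 4 in binary powers of 2.
So 8^292 ≡ 278 · 140 · 287 ≡ 1 (mod 293).
Since the result is 1, base 8 gives no evidence that 293 is composite.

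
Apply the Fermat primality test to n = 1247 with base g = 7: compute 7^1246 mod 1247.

7^1 ≡ 7 (mod 1247)
7^2 ≡ 7^2 = 49 ≡ 49 (mod 1247)
7^4 ≡ 49^2 = 2401 ≡ 1154 (mod 1247)
7^8 ≡ 1154^2 = 1331716 ≡ 1167 (mod 1247)
7^16 ≡ 1167^2 = 1361889 ≡ 165 (mod 1247)
7^32 ≡ 165^2 = 27225 ≡ 1038 (mod 1247)
7^64 ≡ 1038^2 = 1077444 ≡ 36 (mod 1247)
7^128 ≡ 36^2 = 1296 ≡ 49 (mod 1247)
7^256 ≡ 49^2 = 2401 ≡ 1154 (mod 1247)
7^512 ≡ 1154^2 = 1331716 ≡ 1167 (mod 1247)
7^1024 ≡ 1167^2 = 1361889 ≡ 165 (mod 1247)
1246 = 1024 + 128 + 64 + 16 + 8 + 4 + 2 in binary powers of 2.
So 7^1246 ≡ 165 · 49 · 36 · 165 · 1167 · 1154 · 49 ≡ 552 (mod 1247).
Since 552 ≠ 1, base 7 is a Fermat witness: 1247 is composite.

552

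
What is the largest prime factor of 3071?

83

3071 = 37 · 83
83 is prime.
So 3071 = 37 · 83; the largest prime factor is 83.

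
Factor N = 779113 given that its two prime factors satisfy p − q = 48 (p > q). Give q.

859

Since p = q + 48, we have 779113 = q(q + 48), so q² + 48q − 779113 = 0.
Discriminant: 48² + 4·779113 = 2304 + 3116452 = 3118756; √3118756 = 1766.
q = (−48 + 1766)/2 = 859, and p = q + 48 = 907.
Check: 859 · 907 = 779113.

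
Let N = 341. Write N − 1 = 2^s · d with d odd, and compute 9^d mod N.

341 − 1 = 340 = 2^2 · 85, so d = 85.
9^1 ≡ 9 (mod 341)
9^2 ≡ 9^2 = 81 ≡ 81 (mod 341)
9^4 ≡ 81^2 = 6561 ≡ 82 (mod 341)
9^8 ≡ 82^2 = 6724 ≡ 245 (mod 341)
9^16 ≡ 245^2 = 60025 ≡ 9 (mod 341)
9^32 ≡ 9^2 = 81 ≡ 81 (mod 341)
9^64 ≡ 81^2 = 6561 ≡ 82 (mod 341)
85 = 64 + 16 + 4 + 1 in binary powers of 2.
So 9^85 ≡ 82 · 9 · 82 · 9 ≡ 67 (mod 341).
Squaring chain: 67 → 56; never reaches −1, so base 9 is a Miller–Rabin witness that 341 is composite.

67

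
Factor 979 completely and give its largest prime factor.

979 = 11 · 89
89 is prime.
So 979 = 11 · 89; the largest prime factor is 89.

89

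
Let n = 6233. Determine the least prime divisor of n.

6233 is odd.
Digit sum 14, not divisible by 3.
Ends in 3: not divisible by 5.
7: 6233 = 7·890 + 3
11: 6233 = 11·566 + 7
13: 6233 = 13·479 + 6
17: 6233 = 17·366 + 11
19: 6233 = 19·328 + 1
23: 6233 = 23·271

23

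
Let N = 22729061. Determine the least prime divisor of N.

73

22729061 is odd.
Digit sum 29, not divisible by 3.
Ends in 1: not divisible by 5.
7: 22729061 = 7·3247008 + 5
11: 22729061 = 11·2066278 + 3
13: 22729061 = 13·1748389 + 4
17: 22729061 = 17·1337003 + 10
19: 22729061 = 19·1196266 + 7
23: 22729061 = 23·988220 + 1
29: 22729061 = 29·783760 + 21
31: 22729061 = 31·733195 + 16
37: 22729061 = 37·614298 + 35
41: 22729061 = 41·554367 + 14
43: 22729061 = 43·528582 + 35
47: 22729061 = 47·483597 + 2
53: 22729061 = 53·428850 + 11
59: 22729061 = 59·385238 + 19
61: 22729061 = 61·372607 + 34
67: 22729061 = 67·339239 + 48
71: 22729061 = 71·320127 + 44
73: 22729061 = 73·311357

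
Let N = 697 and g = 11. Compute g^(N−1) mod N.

11^1 ≡ 11 (mod 697)
11^2 ≡ 11^2 = 121 ≡ 121 (mod 697)
11^4 ≡ 121^2 = 14641 ≡ 4 (mod 697)
11^8 ≡ 4^2 = 16 ≡ 16 (mod 697)
11^16 ≡ 16^2 = 256 ≡ 256 (mod 697)
11^32 ≡ 256^2 = 65536 ≡ 18 (mod 697)
11^64 ≡ 18^2 = 324 ≡ 324 (mod 697)
11^128 ≡ 324^2 = 104976 ≡ 426 (mod 697)
11^256 ≡ 426^2 = 181476 ≡ 256 (mod 697)
11^512 ≡ 256^2 = 65536 ≡ 18 (mod 697)
696 = 512 + 128 + 32 + 16 + 8 in binary powers of 2.
So 11^696 ≡ 18 · 426 · 18 · 256 · 16 ≡ 543 (mod 697).
Since 543 ≠ 1, base 11 is a Fermat witness: 697 is composite.

543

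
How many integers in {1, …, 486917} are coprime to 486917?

463680

Factor: 486917 = 31 · 113 · 139.
φ(486917) = (31−1) · (113−1) · (139−1) = 30 · 112 · 138 = 463680.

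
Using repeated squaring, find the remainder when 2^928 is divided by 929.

1

2^1 ≡ 2 (mod 929)
2^2 ≡ 2^2 = 4 ≡ 4 (mod 929)
2^4 ≡ 4^2 = 16 ≡ 16 (mod 929)
2^8 ≡ 16^2 = 256 ≡ 256 (mod 929)
2^16 ≡ 256^2 = 65536 ≡ 506 (mod 929)
2^32 ≡ 506^2 = 256036 ≡ 561 (mod 929)
2^64 ≡ 561^2 = 314721 ≡ 719 (mod 929)
2^128 ≡ 719^2 = 516961 ≡ 437 (mod 929)
2^256 ≡ 437^2 = 190969 ≡ 524 (mod 929)
2^512 ≡ 524^2 = 274576 ≡ 521 (mod 929)
928 = 512 + 256 + 128 + 32 in binary powers of 2.
So 2^928 ≡ 521 · 524 · 437 · 561 ≡ 1 (mod 929).
Since the result is 1, base 2 gives no evidence that 929 is composite.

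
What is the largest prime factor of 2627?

2627 = 37 · 71
71 is prime.
So 2627 = 37 · 71; the largest prime factor is 71.

71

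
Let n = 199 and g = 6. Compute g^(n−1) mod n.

6^1 ≡ 6 (mod 199)
6^2 ≡ 6^2 = 36 ≡ 36 (mod 199)
6^4 ≡ 36^2 = 1296 ≡ 102 (mod 199)
6^8 ≡ 102^2 = 10404 ≡ 56 (mod 199)
6^16 ≡ 56^2 = 3136 ≡ 151 (mod 199)
6^32 ≡ 151^2 = 22801 ≡ 115 (mod 199)
6^64 ≡ 115^2 = 13225 ≡ 91 (mod 199)
6^128 ≡ 91^2 = 8281 ≡ 122 (mod 199)
198 = 128 + 64 + 4 + 2 in binary powers of 2.
So 6^198 ≡ 122 · 91 · 102 · 36 ≡ 1 (mod 199).
Since the result is 1, base 6 gives no evidence that 199 is composite.

1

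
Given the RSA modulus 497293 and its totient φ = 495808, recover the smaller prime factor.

509

φ(n) = (p−1)(q−1) = n − (p+q) + 1, so p + q = 497293 − 495808 + 1 = 1486.
p and q are the roots of t² − 1486t + 497293 = 0.
Discriminant: 1486² − 4·497293 = 2208196 − 1989172 = 219024; √219024 = 468.
q = (1486 − 468)/2 = 509, p = (1486 + 468)/2 = 977.
Check: 509 · 977 = 497293.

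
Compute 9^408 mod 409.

9^1 ≡ 9 (mod 409)
9^2 ≡ 9^2 = 81 ≡ 81 (mod 409)
9^4 ≡ 81^2 = 6561 ≡ 17 (mod 409)
9^8 ≡ 17^2 = 289 ≡ 289 (mod 409)
9^16 ≡ 289^2 = 83521 ≡ 85 (mod 409)
9^32 ≡ 85^2 = 7225 ≡ 272 (mod 409)
9^64 ≡ 272^2 = 73984 ≡ 364 (mod 409)
9^128 ≡ 364^2 = 132496 ≡ 389 (mod 409)
9^256 ≡ 389^2 = 151321 ≡ 400 (mod 409)
408 = 256 + 128 + 16 + 8 in binary powers of 2.
So 9^408 ≡ 400 · 389 · 85 · 289 ≡ 1 (mod 409).
Since the result is 1, base 9 gives no evidence that 409 is composite.

1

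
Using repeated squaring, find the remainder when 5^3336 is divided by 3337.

1922

5^1 ≡ 5 (mod 3337)
5^2 ≡ 5^2 = 25 ≡ 25 (mod 3337)
5^4 ≡ 25^2 = 625 ≡ 625 (mod 3337)
5^8 ≡ 625^2 = 390625 ≡ 196 (mod 3337)
5^16 ≡ 196^2 = 38416 ≡ 1709 (mod 3337)
5^32 ≡ 1709^2 = 2920681 ≡ 806 (mod 3337)
5^64 ≡ 806^2 = 649636 ≡ 2258 (mod 3337)
5^128 ≡ 2258^2 = 5098564 ≡ 2965 (mod 3337)
5^256 ≡ 2965^2 = 8791225 ≡ 1567 (mod 3337)
5^512 ≡ 1567^2 = 2455489 ≡ 2794 (mod 3337)
5^1024 ≡ 2794^2 = 7806436 ≡ 1193 (mod 3337)
5^2048 ≡ 1193^2 = 1423249 ≡ 1687 (mod 3337)
3336 = 2048 + 1024 + 256 + 8 in binary powers of 2.
So 5^3336 ≡ 1687 · 1193 · 1567 · 196 ≡ 1922 (mod 3337).
Since 1922 ≠ 1, base 5 is a Fermat witness: 3337 is composite.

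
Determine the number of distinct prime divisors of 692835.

6

692835 = 3 · 230945
230945 = 5 · 46189
46189 = 11 · 4199
4199 = 13 · 323
323 = 17 · 19
692835 = 3 · 5 · 11 · 13 · 17 · 19, which has 6 distinct prime factors.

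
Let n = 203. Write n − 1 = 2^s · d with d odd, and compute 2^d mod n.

203 − 1 = 202 = 2^1 · 101, so d = 101.
2^1 ≡ 2 (mod 203)
2^2 ≡ 2^2 = 4 ≡ 4 (mod 203)
2^4 ≡ 4^2 = 16 ≡ 16 (mod 203)
2^8 ≡ 16^2 = 256 ≡ 53 (mod 203)
2^16 ≡ 53^2 = 2809 ≡ 170 (mod 203)
2^32 ≡ 170^2 = 28900 ≡ 74 (mod 203)
2^64 ≡ 74^2 = 5476 ≡ 198 (mod 203)
101 = 64 + 32 + 4 + 1 in binary powers of 2.
So 2^101 ≡ 198 · 74 · 16 · 2 ≡ 137 (mod 203).
Squaring chain: 137; never reaches −1, so base 2 is a Miller–Rabin witness that 203 is composite.

137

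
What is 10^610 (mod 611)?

10^1 ≡ 10 (mod 611)
10^2 ≡ 10^2 = 100 ≡ 100 (mod 611)
10^4 ≡ 100^2 = 10000 ≡ 224 (mod 611)
10^8 ≡ 224^2 = 50176 ≡ 74 (mod 611)
10^16 ≡ 74^2 = 5476 ≡ 588 (mod 611)
10^32 ≡ 588^2 = 345744 ≡ 529 (mod 611)
10^64 ≡ 529^2 = 279841 ≡ 3 (mod 611)
10^128 ≡ 3^2 = 9 ≡ 9 (mod 611)
10^256 ≡ 9^2 = 81 ≡ 81 (mod 611)
10^512 ≡ 81^2 = 6561 ≡ 451 (mod 611)
610 = 512 + 64 + 32 + 2 in binary powers of 2.
So 10^610 ≡ 451 · 3 · 529 · 100 ≡ 549 (mod 611).
Since 549 ≠ 1, base 10 is a Fermat witness: 611 is composite.

549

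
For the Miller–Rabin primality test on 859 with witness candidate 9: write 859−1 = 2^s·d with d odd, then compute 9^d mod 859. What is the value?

1

859 − 1 = 858 = 2^1 · 429, so d = 429.
9^1 ≡ 9 (mod 859)
9^2 ≡ 9^2 = 81 ≡ 81 (mod 859)
9^4 ≡ 81^2 = 6561 ≡ 548 (mod 859)
9^8 ≡ 548^2 = 300304 ≡ 513 (mod 859)
9^16 ≡ 513^2 = 263169 ≡ 315 (mod 859)
9^32 ≡ 315^2 = 99225 ≡ 440 (mod 859)
9^64 ≡ 440^2 = 193600 ≡ 325 (mod 859)
9^128 ≡ 325^2 = 105625 ≡ 827 (mod 859)
9^256 ≡ 827^2 = 683929 ≡ 165 (mod 859)
429 = 256 + 128 + 32 + 8 + 4 + 1 in binary powers of 2.
So 9^429 ≡ 165 · 827 · 440 · 513 · 548 · 9 ≡ 1 (mod 859).
Since 9^d ≡ 1 (mod 859), base 9 does not prove 859 composite.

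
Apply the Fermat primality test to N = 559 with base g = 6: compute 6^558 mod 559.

6^1 ≡ 6 (mod 559)
6^2 ≡ 6^2 = 36 ≡ 36 (mod 559)
6^4 ≡ 36^2 = 1296 ≡ 178 (mod 559)
6^8 ≡ 178^2 = 31684 ≡ 380 (mod 559)
6^16 ≡ 380^2 = 144400 ≡ 178 (mod 559)
6^32 ≡ 178^2 = 31684 ≡ 380 (mod 559)
6^64 ≡ 380^2 = 144400 ≡ 178 (mod 559)
6^128 ≡ 178^2 = 31684 ≡ 380 (mod 559)
6^256 ≡ 380^2 = 144400 ≡ 178 (mod 559)
6^512 ≡ 178^2 = 31684 ≡ 380 (mod 559)
558 = 512 + 32 + 8 + 4 + 2 in binary powers of 2.
So 6^558 ≡ 380 · 380 · 380 · 178 · 36 ≡ 259 (mod 559).
Since 259 ≠ 1, base 6 is a Fermat witness: 559 is composite.

259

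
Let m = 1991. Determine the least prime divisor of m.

1991 is odd.
Digit sum 20, not divisible by 3.
Ends in 1: not divisible by 5.
7: 1991 = 7·284 + 3
11: 1991 = 11·181

11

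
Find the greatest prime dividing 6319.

6319 = 71 · 89
89 is prime.
So 6319 = 71 · 89; the largest prime factor is 89.

89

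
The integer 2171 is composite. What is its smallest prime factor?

13

2171 is odd.
Digit sum 11, not divisible by 3.
Ends in 1: not divisible by 5.
7: 2171 = 7·310 + 1
11: 2171 = 11·197 + 4
13: 2171 = 13·167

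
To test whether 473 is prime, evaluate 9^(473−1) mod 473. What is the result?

9^1 ≡ 9 (mod 473)
9^2 ≡ 9^2 = 81 ≡ 81 (mod 473)
9^4 ≡ 81^2 = 6561 ≡ 412 (mod 473)
9^8 ≡ 412^2 = 169744 ≡ 410 (mod 473)
9^16 ≡ 410^2 = 168100 ≡ 185 (mod 473)
9^32 ≡ 185^2 = 34225 ≡ 169 (mod 473)
9^64 ≡ 169^2 = 28561 ≡ 181 (mod 473)
9^128 ≡ 181^2 = 32761 ≡ 124 (mod 473)
9^256 ≡ 124^2 = 15376 ≡ 240 (mod 473)
472 = 256 + 128 + 64 + 16 + 8 in binary powers of 2.
So 9^472 ≡ 240 · 124 · 181 · 185 · 410 ≡ 444 (mod 473).
Since 444 ≠ 1, base 9 is a Fermat witness: 473 is composite.

444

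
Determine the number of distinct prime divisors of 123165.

123165 = 3^2 · 13685
13685 = 5 · 2737
2737 = 7 · 391
391 = 17 · 23
123165 = 3^2 · 5 · 7 · 17 · 23, which has 5 distinct prime factors.

5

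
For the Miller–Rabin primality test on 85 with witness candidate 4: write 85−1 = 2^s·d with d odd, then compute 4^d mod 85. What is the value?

85 − 1 = 84 = 2^2 · 21, so d = 21.
4^1 ≡ 4 (mod 85)
4^2 ≡ 4^2 = 16 ≡ 16 (mod 85)
4^4 ≡ 16^2 = 256 ≡ 1 (mod 85)
4^8 ≡ 1^2 = 1 ≡ 1 (mod 85)
4^16 ≡ 1^2 = 1 ≡ 1 (mod 85)
21 = 16 + 4 + 1 in binary powers of 2.
So 4^21 ≡ 1 · 1 · 4 ≡ 4 (mod 85).
Squaring chain: 4 → 16; never reaches −1, so base 4 is a Miller–Rabin witness that 85 is composite.

4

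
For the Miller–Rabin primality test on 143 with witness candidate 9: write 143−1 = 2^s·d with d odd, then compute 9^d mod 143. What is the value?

42

143 − 1 = 142 = 2^1 · 71, so d = 71.
9^1 ≡ 9 (mod 143)
9^2 ≡ 9^2 = 81 ≡ 81 (mod 143)
9^4 ≡ 81^2 = 6561 ≡ 126 (mod 143)
9^8 ≡ 126^2 = 15876 ≡ 3 (mod 143)
9^16 ≡ 3^2 = 9 ≡ 9 (mod 143)
9^32 ≡ 9^2 = 81 ≡ 81 (mod 143)
9^64 ≡ 81^2 = 6561 ≡ 126 (mod 143)
71 = 64 + 4 + 2 + 1 in binary powers of 2.
So 9^71 ≡ 126 · 126 · 81 · 9 ≡ 42 (mod 143).
Squaring chain: 42; never reaches −1, so base 9 is a Miller–Rabin witness that 143 is composite.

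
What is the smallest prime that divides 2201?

2201 is odd.
Digit sum 5, not divisible by 3.
Ends in 1: not divisible by 5.
7: 2201 = 7·314 + 3
11: 2201 = 11·200 + 1
13: 2201 = 13·169 + 4
17: 2201 = 17·129 + 8
19: 2201 = 19·115 + 16
23: 2201 = 23·95 + 16
29: 2201 = 29·75 + 26
31: 2201 = 31·71

31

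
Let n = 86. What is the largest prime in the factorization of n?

43

86 = 2 · 43
43 is prime.
So 86 = 2 · 43; the largest prime factor is 43.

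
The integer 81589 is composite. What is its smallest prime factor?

83

81589 is odd.
Digit sum 31, not divisible by 3.
Ends in 9: not divisible by 5.
7: 81589 = 7·11655 + 4
11: 81589 = 11·7417 + 2
13: 81589 = 13·6276 + 1
17: 81589 = 17·4799 + 6
19: 81589 = 19·4294 + 3
23: 81589 = 23·3547 + 8
29: 81589 = 29·2813 + 12
31: 81589 = 31·2631 + 28
37: 81589 = 37·2205 + 4
41: 81589 = 41·1989 + 40
43: 81589 = 43·1897 + 18
47: 81589 = 47·1735 + 44
53: 81589 = 53·1539 + 22
59: 81589 = 59·1382 + 51
61: 81589 = 61·1337 + 32
67: 81589 = 67·1217 + 50
71: 81589 = 71·1149 + 10
73: 81589 = 73·1117 + 48
79: 81589 = 79·1032 + 61
83: 81589 = 83·983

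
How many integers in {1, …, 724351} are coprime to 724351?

697632

Factor: 724351 = 53 · 79 · 173.
φ(724351) = (53−1) · (79−1) · (173−1) = 52 · 78 · 172 = 697632.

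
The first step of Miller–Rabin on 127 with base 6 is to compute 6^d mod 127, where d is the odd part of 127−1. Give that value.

127 − 1 = 126 = 2^1 · 63, so d = 63.
6^1 ≡ 6 (mod 127)
6^2 ≡ 6^2 = 36 ≡ 36 (mod 127)
6^4 ≡ 36^2 = 1296 ≡ 26 (mod 127)
6^8 ≡ 26^2 = 676 ≡ 41 (mod 127)
6^16 ≡ 41^2 = 1681 ≡ 30 (mod 127)
6^32 ≡ 30^2 = 900 ≡ 11 (mod 127)
63 = 32 + 16 + 8 + 4 + 2 + 1 in binary powers of 2.
So 6^63 ≡ 11 · 30 · 41 · 26 · 36 · 6 ≡ 126 (mod 127).
Since 6^d ≡ 126 (mod 127), base 6 does not prove 127 composite.

126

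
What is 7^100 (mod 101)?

7^1 ≡ 7 (mod 101)
7^2 ≡ 7^2 = 49 ≡ 49 (mod 101)
7^4 ≡ 49^2 = 2401 ≡ 78 (mod 101)
7^8 ≡ 78^2 = 6084 ≡ 24 (mod 101)
7^16 ≡ 24^2 = 576 ≡ 71 (mod 101)
7^32 ≡ 71^2 = 5041 ≡ 92 (mod 101)
7^64 ≡ 92^2 = 8464 ≡ 81 (mod 101)
100 = 64 + 32 + 4 in binary powers of 2.
So 7^100 ≡ 81 · 92 · 78 ≡ 1 (mod 101).
Since the result is 1, base 7 gives no evidence that 101 is composite.

1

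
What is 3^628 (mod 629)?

3^1 ≡ 3 (mod 629)
3^2 ≡ 3^2 = 9 ≡ 9 (mod 629)
3^4 ≡ 9^2 = 81 ≡ 81 (mod 629)
3^8 ≡ 81^2 = 6561 ≡ 271 (mod 629)
3^16 ≡ 271^2 = 73441 ≡ 477 (mod 629)
3^32 ≡ 477^2 = 227529 ≡ 460 (mod 629)
3^64 ≡ 460^2 = 211600 ≡ 256 (mod 629)
3^128 ≡ 256^2 = 65536 ≡ 120 (mod 629)
3^256 ≡ 120^2 = 14400 ≡ 562 (mod 629)
3^512 ≡ 562^2 = 315844 ≡ 86 (mod 629)
628 = 512 + 64 + 32 + 16 + 4 in binary powers of 2.
So 3^628 ≡ 86 · 256 · 460 · 477 · 81 ≡ 625 (mod 629).
Since 625 ≠ 1, base 3 is a Fermat witness: 629 is composite.

625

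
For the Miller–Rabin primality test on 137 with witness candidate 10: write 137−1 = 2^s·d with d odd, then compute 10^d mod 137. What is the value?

10

137 − 1 = 136 = 2^3 · 17, so d = 17.
10^1 ≡ 10 (mod 137)
10^2 ≡ 10^2 = 100 ≡ 100 (mod 137)
10^4 ≡ 100^2 = 10000 ≡ 136 (mod 137)
10^8 ≡ 136^2 = 18496 ≡ 1 (mod 137)
10^16 ≡ 1^2 = 1 ≡ 1 (mod 137)
17 = 16 + 1 in binary powers of 2.
So 10^17 ≡ 1 · 10 ≡ 10 (mod 137).
Squaring chain: 10 → 100 → 136; reaches −1, so base 10 does not prove 137 composite.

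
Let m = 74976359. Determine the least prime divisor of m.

89

74976359 is odd.
Digit sum 50, not divisible by 3.
Ends in 9: not divisible by 5.
7: 74976359 = 7·10710908 + 3
11: 74976359 = 11·6816032 + 7
13: 74976359 = 13·5767412 + 3
17: 74976359 = 17·4410374 + 1
19: 74976359 = 19·3946124 + 3
23: 74976359 = 23·3259841 + 16
29: 74976359 = 29·2585391 + 20
31: 74976359 = 31·2418592 + 7
37: 74976359 = 37·2026388 + 3
41: 74976359 = 41·1828691 + 28
43: 74976359 = 43·1743636 + 11
47: 74976359 = 47·1595241 + 32
53: 74976359 = 53·1414648 + 15
59: 74976359 = 59·1270785 + 44
61: 74976359 = 61·1229120 + 39
67: 74976359 = 67·1119050 + 9
71: 74976359 = 71·1056005 + 4
73: 74976359 = 73·1027073 + 30
79: 74976359 = 79·949067 + 66
83: 74976359 = 83·903329 + 52
89: 74976359 = 89·842431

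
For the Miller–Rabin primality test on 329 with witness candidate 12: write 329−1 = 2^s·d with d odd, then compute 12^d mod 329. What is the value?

178

329 − 1 = 328 = 2^3 · 41, so d = 41.
12^1 ≡ 12 (mod 329)
12^2 ≡ 12^2 = 144 ≡ 144 (mod 329)
12^4 ≡ 144^2 = 20736 ≡ 9 (mod 329)
12^8 ≡ 9^2 = 81 ≡ 81 (mod 329)
12^16 ≡ 81^2 = 6561 ≡ 310 (mod 329)
12^32 ≡ 310^2 = 96100 ≡ 32 (mod 329)
41 = 32 + 8 + 1 in binary powers of 2.
So 12^41 ≡ 32 · 81 · 12 ≡ 178 (mod 329).
Squaring chain: 178 → 100 → 130; never reaches −1, so base 12 is a Miller–Rabin witness that 329 is composite.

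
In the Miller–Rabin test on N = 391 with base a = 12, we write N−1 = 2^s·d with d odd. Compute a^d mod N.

215

391 − 1 = 390 = 2^1 · 195, so d = 195.
12^1 ≡ 12 (mod 391)
12^2 ≡ 12^2 = 144 ≡ 144 (mod 391)
12^4 ≡ 144^2 = 20736 ≡ 13 (mod 391)
12^8 ≡ 13^2 = 169 ≡ 169 (mod 391)
12^16 ≡ 169^2 = 28561 ≡ 18 (mod 391)
12^32 ≡ 18^2 = 324 ≡ 324 (mod 391)
12^64 ≡ 324^2 = 104976 ≡ 188 (mod 391)
12^128 ≡ 188^2 = 35344 ≡ 154 (mod 391)
195 = 128 + 64 + 2 + 1 in binary powers of 2.
So 12^195 ≡ 154 · 188 · 144 · 12 ≡ 215 (mod 391).
Squaring chain: 215; never reaches −1, so base 12 is a Miller–Rabin witness that 391 is composite.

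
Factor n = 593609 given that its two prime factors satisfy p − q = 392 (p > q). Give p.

Since p = q + 392, we have 593609 = q(q + 392), so q² + 392q − 593609 = 0.
Discriminant: 392² + 4·593609 = 153664 + 2374436 = 2528100; √2528100 = 1590.
q = (−392 + 1590)/2 = 599, and p = q + 392 = 991.
Check: 599 · 991 = 593609.

991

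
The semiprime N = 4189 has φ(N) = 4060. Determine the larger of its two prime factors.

φ(n) = (p−1)(q−1) = n − (p+q) + 1, so p + q = 4189 − 4060 + 1 = 130.
p and q are the roots of t² − 130t + 4189 = 0.
Discriminant: 130² − 4·4189 = 16900 − 16756 = 144; √144 = 12.
q = (130 − 12)/2 = 59, p = (130 + 12)/2 = 71.
Check: 59 · 71 = 4189.

71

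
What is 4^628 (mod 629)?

562

4^1 ≡ 4 (mod 629)
4^2 ≡ 4^2 = 16 ≡ 16 (mod 629)
4^4 ≡ 16^2 = 256 ≡ 256 (mod 629)
4^8 ≡ 256^2 = 65536 ≡ 120 (mod 629)
4^16 ≡ 120^2 = 14400 ≡ 562 (mod 629)
4^32 ≡ 562^2 = 315844 ≡ 86 (mod 629)
4^64 ≡ 86^2 = 7396 ≡ 477 (mod 629)
4^128 ≡ 477^2 = 227529 ≡ 460 (mod 629)
4^256 ≡ 460^2 = 211600 ≡ 256 (mod 629)
4^512 ≡ 256^2 = 65536 ≡ 120 (mod 629)
628 = 512 + 64 + 32 + 16 + 4 in binary powers of 2.
So 4^628 ≡ 120 · 477 · 86 · 562 · 256 ≡ 562 (mod 629).
Since 562 ≠ 1, base 4 is a Fermat witness: 629 is composite.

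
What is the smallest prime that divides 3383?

17

3383 is odd.
Digit sum 17, not divisible by 3.
Ends in 3: not divisible by 5.
7: 3383 = 7·483 + 2
11: 3383 = 11·307 + 6
13: 3383 = 13·260 + 3
17: 3383 = 17·199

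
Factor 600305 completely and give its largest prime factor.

600305 = 5 · 120061
120061 = 19 · 6319
6319 = 71 · 89
89 is prime.
So 600305 = 5 · 19 · 71 · 89; the largest prime factor is 89.

89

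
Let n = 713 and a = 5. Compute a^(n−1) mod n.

315

5^1 ≡ 5 (mod 713)
5^2 ≡ 5^2 = 25 ≡ 25 (mod 713)
5^4 ≡ 25^2 = 625 ≡ 625 (mod 713)
5^8 ≡ 625^2 = 390625 ≡ 614 (mod 713)
5^16 ≡ 614^2 = 376996 ≡ 532 (mod 713)
5^32 ≡ 532^2 = 283024 ≡ 676 (mod 713)
5^64 ≡ 676^2 = 456976 ≡ 656 (mod 713)
5^128 ≡ 656^2 = 430336 ≡ 397 (mod 713)
5^256 ≡ 397^2 = 157609 ≡ 36 (mod 713)
5^512 ≡ 36^2 = 1296 ≡ 583 (mod 713)
712 = 512 + 128 + 64 + 8 in binary powers of 2.
So 5^712 ≡ 583 · 397 · 656 · 614 ≡ 315 (mod 713).
Since 315 ≠ 1, base 5 is a Fermat witness: 713 is composite.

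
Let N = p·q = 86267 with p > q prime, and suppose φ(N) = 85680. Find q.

φ(n) = (p−1)(q−1) = n − (p+q) + 1, so p + q = 86267 − 85680 + 1 = 588.
p and q are the roots of t² − 588t + 86267 = 0.
Discriminant: 588² − 4·86267 = 345744 − 345068 = 676; √676 = 26.
q = (588 − 26)/2 = 281, p = (588 + 26)/2 = 307.
Check: 281 · 307 = 86267.

281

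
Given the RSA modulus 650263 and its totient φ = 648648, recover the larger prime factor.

φ(n) = (p−1)(q−1) = n − (p+q) + 1, so p + q = 650263 − 648648 + 1 = 1616.
p and q are the roots of t² − 1616t + 650263 = 0.
Discriminant: 1616² − 4·650263 = 2611456 − 2601052 = 10404; √10404 = 102.
q = (1616 − 102)/2 = 757, p = (1616 + 102)/2 = 859.
Check: 757 · 859 = 650263.

859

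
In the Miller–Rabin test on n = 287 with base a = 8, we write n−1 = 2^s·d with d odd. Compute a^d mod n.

225

287 − 1 = 286 = 2^1 · 143, so d = 143.
8^1 ≡ 8 (mod 287)
8^2 ≡ 8^2 = 64 ≡ 64 (mod 287)
8^4 ≡ 64^2 = 4096 ≡ 78 (mod 287)
8^8 ≡ 78^2 = 6084 ≡ 57 (mod 287)
8^16 ≡ 57^2 = 3249 ≡ 92 (mod 287)
8^32 ≡ 92^2 = 8464 ≡ 141 (mod 287)
8^64 ≡ 141^2 = 19881 ≡ 78 (mod 287)
8^128 ≡ 78^2 = 6084 ≡ 57 (mod 287)
143 = 128 + 8 + 4 + 2 + 1 in binary powers of 2.
So 8^143 ≡ 57 · 57 · 78 · 64 · 8 ≡ 225 (mod 287).
Squaring chain: 225; never reaches −1, so base 8 is a Miller–Rabin witness that 287 is composite.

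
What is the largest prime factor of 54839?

54839 = 29 · 1891
1891 = 31 · 61
61 is prime.
So 54839 = 29 · 31 · 61; the largest prime factor is 61.

61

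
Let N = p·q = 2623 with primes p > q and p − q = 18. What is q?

Since p = q + 18, we have 2623 = q(q + 18), so q² + 18q − 2623 = 0.
Discriminant: 18² + 4·2623 = 324 + 10492 = 10816; √10816 = 104.
q = (−18 + 104)/2 = 43, and p = q + 18 = 61.
Check: 43 · 61 = 2623.

43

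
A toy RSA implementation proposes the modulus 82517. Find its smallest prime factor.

19

82517 is odd.
Digit sum 23, not divisible by 3.
Ends in 7: not divisible by 5.
7: 82517 = 7·11788 + 1
11: 82517 = 11·7501 + 6
13: 82517 = 13·6347 + 6
17: 82517 = 17·4853 + 16
19: 82517 = 19·4343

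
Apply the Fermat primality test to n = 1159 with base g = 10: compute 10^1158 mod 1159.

10^1 ≡ 10 (mod 1159)
10^2 ≡ 10^2 = 100 ≡ 100 (mod 1159)
10^4 ≡ 100^2 = 10000 ≡ 728 (mod 1159)
10^8 ≡ 728^2 = 529984 ≡ 321 (mod 1159)
10^16 ≡ 321^2 = 103041 ≡ 1049 (mod 1159)
10^32 ≡ 1049^2 = 1100401 ≡ 510 (mod 1159)
10^64 ≡ 510^2 = 260100 ≡ 484 (mod 1159)
10^128 ≡ 484^2 = 234256 ≡ 138 (mod 1159)
10^256 ≡ 138^2 = 19044 ≡ 500 (mod 1159)
10^512 ≡ 500^2 = 250000 ≡ 815 (mod 1159)
10^1024 ≡ 815^2 = 664225 ≡ 118 (mod 1159)
1158 = 1024 + 128 + 4 + 2 in binary powers of 2.
So 10^1158 ≡ 118 · 138 · 728 · 100 ≡ 163 (mod 1159).
Since 163 ≠ 1, base 10 is a Fermat witness: 1159 is composite.

163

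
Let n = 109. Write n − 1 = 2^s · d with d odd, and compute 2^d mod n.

109 − 1 = 108 = 2^2 · 27, so d = 27.
2^1 ≡ 2 (mod 109)
2^2 ≡ 2^2 = 4 ≡ 4 (mod 109)
2^4 ≡ 4^2 = 16 ≡ 16 (mod 109)
2^8 ≡ 16^2 = 256 ≡ 38 (mod 109)
2^16 ≡ 38^2 = 1444 ≡ 27 (mod 109)
27 = 16 + 8 + 2 + 1 in binary powers of 2.
So 2^27 ≡ 27 · 38 · 4 · 2 ≡ 33 (mod 109).
Squaring chain: 33 → 108; reaches −1, so base 2 does not prove 109 composite.

33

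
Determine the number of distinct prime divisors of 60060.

60060 = 2^2 · 15015
15015 = 3 · 5005
5005 = 5 · 1001
1001 = 7 · 143
143 = 11 · 13
60060 = 2^2 · 3 · 5 · 7 · 11 · 13, which has 6 distinct prime factors.

6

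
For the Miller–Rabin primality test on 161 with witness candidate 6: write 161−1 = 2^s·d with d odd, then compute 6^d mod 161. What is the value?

48

161 − 1 = 160 = 2^5 · 5, so d = 5.
6^1 ≡ 6 (mod 161)
6^2 ≡ 6^2 = 36 ≡ 36 (mod 161)
6^4 ≡ 36^2 = 1296 ≡ 8 (mod 161)
5 = 4 + 1 in binary powers of 2.
So 6^5 ≡ 8 · 6 ≡ 48 (mod 161).
Squaring chain: 48 → 50 → 85 → 141 → 78; never reaches −1, so base 6 is a Miller–Rabin witness that 161 is composite.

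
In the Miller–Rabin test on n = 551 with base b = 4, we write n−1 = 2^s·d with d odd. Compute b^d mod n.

245

551 − 1 = 550 = 2^1 · 275, so d = 275.
4^1 ≡ 4 (mod 551)
4^2 ≡ 4^2 = 16 ≡ 16 (mod 551)
4^4 ≡ 16^2 = 256 ≡ 256 (mod 551)
4^8 ≡ 256^2 = 65536 ≡ 518 (mod 551)
4^16 ≡ 518^2 = 268324 ≡ 538 (mod 551)
4^32 ≡ 538^2 = 289444 ≡ 169 (mod 551)
4^64 ≡ 169^2 = 28561 ≡ 460 (mod 551)
4^128 ≡ 460^2 = 211600 ≡ 16 (mod 551)
4^256 ≡ 16^2 = 256 ≡ 256 (mod 551)
275 = 256 + 16 + 2 + 1 in binary powers of 2.
So 4^275 ≡ 256 · 538 · 16 · 4 ≡ 245 (mod 551).
Squaring chain: 245; never reaches −1, so base 4 is a Miller–Rabin witness that 551 is composite.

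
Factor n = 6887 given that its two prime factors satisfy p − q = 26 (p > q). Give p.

Since p = q + 26, we have 6887 = q(q + 26), so q² + 26q − 6887 = 0.
Discriminant: 26² + 4·6887 = 676 + 27548 = 28224; √28224 = 168.
q = (−26 + 168)/2 = 71, and p = q + 26 = 97.
Check: 71 · 97 = 6887.

97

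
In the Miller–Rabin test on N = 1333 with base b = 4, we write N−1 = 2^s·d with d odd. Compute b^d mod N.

901

1333 − 1 = 1332 = 2^2 · 333, so d = 333.
4^1 ≡ 4 (mod 1333)
4^2 ≡ 4^2 = 16 ≡ 16 (mod 1333)
4^4 ≡ 16^2 = 256 ≡ 256 (mod 1333)
4^8 ≡ 256^2 = 65536 ≡ 219 (mod 1333)
4^16 ≡ 219^2 = 47961 ≡ 1306 (mod 1333)
4^32 ≡ 1306^2 = 1705636 ≡ 729 (mod 1333)
4^64 ≡ 729^2 = 531441 ≡ 907 (mod 1333)
4^128 ≡ 907^2 = 822649 ≡ 188 (mod 1333)
4^256 ≡ 188^2 = 35344 ≡ 686 (mod 1333)
333 = 256 + 64 + 8 + 4 + 1 in binary powers of 2.
So 4^333 ≡ 686 · 907 · 219 · 256 · 4 ≡ 901 (mod 1333).
Squaring chain: 901 → 4; never reaches −1, so base 4 is a Miller–Rabin witness that 1333 is composite.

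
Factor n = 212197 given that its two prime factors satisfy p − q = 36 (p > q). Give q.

Since p = q + 36, we have 212197 = q(q + 36), so q² + 36q − 212197 = 0.
Discriminant: 36² + 4·212197 = 1296 + 848788 = 850084; √850084 = 922.
q = (−36 + 922)/2 = 443, and p = q + 36 = 479.
Check: 443 · 479 = 212197.

443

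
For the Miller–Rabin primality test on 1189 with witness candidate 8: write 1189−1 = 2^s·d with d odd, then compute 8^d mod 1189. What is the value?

39

1189 − 1 = 1188 = 2^2 · 297, so d = 297.
8^1 ≡ 8 (mod 1189)
8^2 ≡ 8^2 = 64 ≡ 64 (mod 1189)
8^4 ≡ 64^2 = 4096 ≡ 529 (mod 1189)
8^8 ≡ 529^2 = 279841 ≡ 426 (mod 1189)
8^16 ≡ 426^2 = 181476 ≡ 748 (mod 1189)
8^32 ≡ 748^2 = 559504 ≡ 674 (mod 1189)
8^64 ≡ 674^2 = 454276 ≡ 78 (mod 1189)
8^128 ≡ 78^2 = 6084 ≡ 139 (mod 1189)
8^256 ≡ 139^2 = 19321 ≡ 297 (mod 1189)
297 = 256 + 32 + 8 + 1 in binary powers of 2.
So 8^297 ≡ 297 · 674 · 426 · 8 ≡ 39 (mod 1189).
Squaring chain: 39 → 332; never reaches −1, so base 8 is a Miller–Rabin witness that 1189 is composite.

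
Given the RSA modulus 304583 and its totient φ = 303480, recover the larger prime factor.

φ(n) = (p−1)(q−1) = n − (p+q) + 1, so p + q = 304583 − 303480 + 1 = 1104.
p and q are the roots of t² − 1104t + 304583 = 0.
Discriminant: 1104² − 4·304583 = 1218816 − 1218332 = 484; √484 = 22.
q = (1104 − 22)/2 = 541, p = (1104 + 22)/2 = 563.
Check: 541 · 563 = 304583.

563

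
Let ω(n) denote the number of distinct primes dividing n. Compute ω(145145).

5

145145 = 5 · 29029
29029 = 7 · 4147
4147 = 11 · 377
377 = 13 · 29
145145 = 5 · 7 · 11 · 13 · 29, which has 5 distinct prime factors.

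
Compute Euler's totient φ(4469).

Factor: 4469 = 41 · 109.
φ(4469) = (41−1) · (109−1) = 40 · 108 = 4320.

4320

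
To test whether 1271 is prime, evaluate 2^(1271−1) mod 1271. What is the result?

1024

2^1 ≡ 2 (mod 1271)
2^2 ≡ 2^2 = 4 ≡ 4 (mod 1271)
2^4 ≡ 4^2 = 16 ≡ 16 (mod 1271)
2^8 ≡ 16^2 = 256 ≡ 256 (mod 1271)
2^16 ≡ 256^2 = 65536 ≡ 715 (mod 1271)
2^32 ≡ 715^2 = 511225 ≡ 283 (mod 1271)
2^64 ≡ 283^2 = 80089 ≡ 16 (mod 1271)
2^128 ≡ 16^2 = 256 ≡ 256 (mod 1271)
2^256 ≡ 256^2 = 65536 ≡ 715 (mod 1271)
2^512 ≡ 715^2 = 511225 ≡ 283 (mod 1271)
2^1024 ≡ 283^2 = 80089 ≡ 16 (mod 1271)
1270 = 1024 + 128 + 64 + 32 + 16 + 4 + 2 in binary powers of 2.
So 2^1270 ≡ 16 · 256 · 16 · 283 · 715 · 16 · 4 ≡ 1024 (mod 1271).
Since 1024 ≠ 1, base 2 is a Fermat witness: 1271 is composite.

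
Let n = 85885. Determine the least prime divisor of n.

5

85885 is odd.
Digit sum 34, not divisible by 3.
Ends in 5: divisible by 5.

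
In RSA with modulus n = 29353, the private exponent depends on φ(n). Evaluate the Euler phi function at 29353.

29008

Factor: 29353 = 149 · 197.
φ(29353) = (149−1) · (197−1) = 148 · 196 = 29008.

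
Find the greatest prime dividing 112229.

97

112229 = 13 · 8633
8633 = 89 · 97
97 is prime.
So 112229 = 13 · 89 · 97; the largest prime factor is 97.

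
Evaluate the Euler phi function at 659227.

636000

Factor: 659227 = 61 · 101 · 107.
φ(659227) = (61−1) · (101−1) · (107−1) = 60 · 100 · 106 = 636000.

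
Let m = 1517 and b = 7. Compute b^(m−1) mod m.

107

7^1 ≡ 7 (mod 1517)
7^2 ≡ 7^2 = 49 ≡ 49 (mod 1517)
7^4 ≡ 49^2 = 2401 ≡ 884 (mod 1517)
7^8 ≡ 884^2 = 781456 ≡ 201 (mod 1517)
7^16 ≡ 201^2 = 40401 ≡ 959 (mod 1517)
7^32 ≡ 959^2 = 919681 ≡ 379 (mod 1517)
7^64 ≡ 379^2 = 143641 ≡ 1043 (mod 1517)
7^128 ≡ 1043^2 = 1087849 ≡ 160 (mod 1517)
7^256 ≡ 160^2 = 25600 ≡ 1328 (mod 1517)
7^512 ≡ 1328^2 = 1763584 ≡ 830 (mod 1517)
7^1024 ≡ 830^2 = 688900 ≡ 182 (mod 1517)
1516 = 1024 + 256 + 128 + 64 + 32 + 8 + 4 in binary powers of 2.
So 7^1516 ≡ 182 · 1328 · 160 · 1043 · 379 · 201 · 884 ≡ 107 (mod 1517).
Since 107 ≠ 1, base 7 is a Fermat witness: 1517 is composite.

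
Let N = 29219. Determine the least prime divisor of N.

61

29219 is odd.
Digit sum 23, not divisible by 3.
Ends in 9: not divisible by 5.
7: 29219 = 7·4174 + 1
11: 29219 = 11·2656 + 3
13: 29219 = 13·2247 + 8
17: 29219 = 17·1718 + 13
19: 29219 = 19·1537 + 16
23: 29219 = 23·1270 + 9
29: 29219 = 29·1007 + 16
31: 29219 = 31·942 + 17
37: 29219 = 37·789 + 26
41: 29219 = 41·712 + 27
43: 29219 = 43·679 + 22
47: 29219 = 47·621 + 32
53: 29219 = 53·551 + 16
59: 29219 = 59·495 + 14
61: 29219 = 61·479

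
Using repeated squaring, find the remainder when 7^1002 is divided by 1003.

546

7^1 ≡ 7 (mod 1003)
7^2 ≡ 7^2 = 49 ≡ 49 (mod 1003)
7^4 ≡ 49^2 = 2401 ≡ 395 (mod 1003)
7^8 ≡ 395^2 = 156025 ≡ 560 (mod 1003)
7^16 ≡ 560^2 = 313600 ≡ 664 (mod 1003)
7^32 ≡ 664^2 = 440896 ≡ 579 (mod 1003)
7^64 ≡ 579^2 = 335241 ≡ 239 (mod 1003)
7^128 ≡ 239^2 = 57121 ≡ 953 (mod 1003)
7^256 ≡ 953^2 = 908209 ≡ 494 (mod 1003)
7^512 ≡ 494^2 = 244036 ≡ 307 (mod 1003)
1002 = 512 + 256 + 128 + 64 + 32 + 8 + 2 in binary powers of 2.
So 7^1002 ≡ 307 · 494 · 953 · 239 · 579 · 560 · 49 ≡ 546 (mod 1003).
Since 546 ≠ 1, base 7 is a Fermat witness: 1003 is composite.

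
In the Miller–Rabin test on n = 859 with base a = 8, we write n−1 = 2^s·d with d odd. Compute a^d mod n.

859 − 1 = 858 = 2^1 · 429, so d = 429.
8^1 ≡ 8 (mod 859)
8^2 ≡ 8^2 = 64 ≡ 64 (mod 859)
8^4 ≡ 64^2 = 4096 ≡ 660 (mod 859)
8^8 ≡ 660^2 = 435600 ≡ 87 (mod 859)
8^16 ≡ 87^2 = 7569 ≡ 697 (mod 859)
8^32 ≡ 697^2 = 485809 ≡ 474 (mod 859)
8^64 ≡ 474^2 = 224676 ≡ 477 (mod 859)
8^128 ≡ 477^2 = 227529 ≡ 753 (mod 859)
8^256 ≡ 753^2 = 567009 ≡ 69 (mod 859)
429 = 256 + 128 + 32 + 8 + 4 + 1 in binary powers of 2.
So 8^429 ≡ 69 · 753 · 474 · 87 · 660 · 8 ≡ 858 (mod 859).
Since 8^d ≡ 858 (mod 859), base 8 does not prove 859 composite.

858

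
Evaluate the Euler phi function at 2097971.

2043360

Factor: 2097971 = 67 · 173 · 181.
φ(2097971) = (67−1) · (173−1) · (181−1) = 66 · 172 · 180 = 2043360.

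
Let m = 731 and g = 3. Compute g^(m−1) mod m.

3^1 ≡ 3 (mod 731)
3^2 ≡ 3^2 = 9 ≡ 9 (mod 731)
3^4 ≡ 9^2 = 81 ≡ 81 (mod 731)
3^8 ≡ 81^2 = 6561 ≡ 713 (mod 731)
3^16 ≡ 713^2 = 508369 ≡ 324 (mod 731)
3^32 ≡ 324^2 = 104976 ≡ 443 (mod 731)
3^64 ≡ 443^2 = 196249 ≡ 341 (mod 731)
3^128 ≡ 341^2 = 116281 ≡ 52 (mod 731)
3^256 ≡ 52^2 = 2704 ≡ 511 (mod 731)
3^512 ≡ 511^2 = 261121 ≡ 154 (mod 731)
730 = 512 + 128 + 64 + 16 + 8 + 2 in binary powers of 2.
So 3^730 ≡ 154 · 52 · 341 · 324 · 713 · 9 ≡ 195 (mod 731).
Since 195 ≠ 1, base 3 is a Fermat witness: 731 is composite.

195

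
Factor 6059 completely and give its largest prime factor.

6059 = 73 · 83
83 is prime.
So 6059 = 73 · 83; the largest prime factor is 83.

83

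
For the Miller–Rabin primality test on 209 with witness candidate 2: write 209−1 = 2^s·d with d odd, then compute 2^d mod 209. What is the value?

41

209 − 1 = 208 = 2^4 · 13, so d = 13.
2^1 ≡ 2 (mod 209)
2^2 ≡ 2^2 = 4 ≡ 4 (mod 209)
2^4 ≡ 4^2 = 16 ≡ 16 (mod 209)
2^8 ≡ 16^2 = 256 ≡ 47 (mod 209)
13 = 8 + 4 + 1 in binary powers of 2.
So 2^13 ≡ 47 · 16 · 2 ≡ 41 (mod 209).
Squaring chain: 41 → 9 → 81 → 82; never reaches −1, so base 2 is a Miller–Rabin witness that 209 is composite.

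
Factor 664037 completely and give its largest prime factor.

67

664037 = 11 · 60367
60367 = 17 · 3551
3551 = 53 · 67
67 is prime.
So 664037 = 11 · 17 · 53 · 67; the largest prime factor is 67.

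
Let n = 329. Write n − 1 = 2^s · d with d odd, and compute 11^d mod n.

107

329 − 1 = 328 = 2^3 · 41, so d = 41.
11^1 ≡ 11 (mod 329)
11^2 ≡ 11^2 = 121 ≡ 121 (mod 329)
11^4 ≡ 121^2 = 14641 ≡ 165 (mod 329)
11^8 ≡ 165^2 = 27225 ≡ 247 (mod 329)
11^16 ≡ 247^2 = 61009 ≡ 144 (mod 329)
11^32 ≡ 144^2 = 20736 ≡ 9 (mod 329)
41 = 32 + 8 + 1 in binary powers of 2.
So 11^41 ≡ 9 · 247 · 11 ≡ 107 (mod 329).
Squaring chain: 107 → 263 → 79; never reaches −1, so base 11 is a Miller–Rabin witness that 329 is composite.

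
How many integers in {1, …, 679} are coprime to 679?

576

Factor: 679 = 7 · 97.
φ(679) = (7−1) · (97−1) = 6 · 96 = 576.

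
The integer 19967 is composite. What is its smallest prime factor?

41

19967 is odd.
Digit sum 32, not divisible by 3.
Ends in 7: not divisible by 5.
7: 19967 = 7·2852 + 3
11: 19967 = 11·1815 + 2
13: 19967 = 13·1535 + 12
17: 19967 = 17·1174 + 9
19: 19967 = 19·1050 + 17
23: 19967 = 23·868 + 3
29: 19967 = 29·688 + 15
31: 19967 = 31·644 + 3
37: 19967 = 37·539 + 24
41: 19967 = 41·487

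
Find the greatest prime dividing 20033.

20033 = 13 · 1541
1541 = 23 · 67
67 is prime.
So 20033 = 13 · 23 · 67; the largest prime factor is 67.

67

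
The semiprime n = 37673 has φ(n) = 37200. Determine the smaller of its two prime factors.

101

φ(n) = (p−1)(q−1) = n − (p+q) + 1, so p + q = 37673 − 37200 + 1 = 474.
p and q are the roots of t² − 474t + 37673 = 0.
Discriminant: 474² − 4·37673 = 224676 − 150692 = 73984; √73984 = 272.
q = (474 − 272)/2 = 101, p = (474 + 272)/2 = 373.
Check: 101 · 373 = 37673.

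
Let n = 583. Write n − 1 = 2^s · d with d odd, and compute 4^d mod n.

70

583 − 1 = 582 = 2^1 · 291, so d = 291.
4^1 ≡ 4 (mod 583)
4^2 ≡ 4^2 = 16 ≡ 16 (mod 583)
4^4 ≡ 16^2 = 256 ≡ 256 (mod 583)
4^8 ≡ 256^2 = 65536 ≡ 240 (mod 583)
4^16 ≡ 240^2 = 57600 ≡ 466 (mod 583)
4^32 ≡ 466^2 = 217156 ≡ 280 (mod 583)
4^64 ≡ 280^2 = 78400 ≡ 278 (mod 583)
4^128 ≡ 278^2 = 77284 ≡ 328 (mod 583)
4^256 ≡ 328^2 = 107584 ≡ 312 (mod 583)
291 = 256 + 32 + 2 + 1 in binary powers of 2.
So 4^291 ≡ 312 · 280 · 16 · 4 ≡ 70 (mod 583).
Squaring chain: 70; never reaches −1, so base 4 is a Miller–Rabin witness that 583 is composite.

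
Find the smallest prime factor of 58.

2

58 is even: 2 divides it.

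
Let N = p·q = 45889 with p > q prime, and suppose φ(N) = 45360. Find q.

109

φ(n) = (p−1)(q−1) = n − (p+q) + 1, so p + q = 45889 − 45360 + 1 = 530.
p and q are the roots of t² − 530t + 45889 = 0.
Discriminant: 530² − 4·45889 = 280900 − 183556 = 97344; √97344 = 312.
q = (530 − 312)/2 = 109, p = (530 + 312)/2 = 421.
Check: 109 · 421 = 45889.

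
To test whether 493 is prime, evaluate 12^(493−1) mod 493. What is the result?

378

12^1 ≡ 12 (mod 493)
12^2 ≡ 12^2 = 144 ≡ 144 (mod 493)
12^4 ≡ 144^2 = 20736 ≡ 30 (mod 493)
12^8 ≡ 30^2 = 900 ≡ 407 (mod 493)
12^16 ≡ 407^2 = 165649 ≡ 1 (mod 493)
12^32 ≡ 1^2 = 1 ≡ 1 (mod 493)
12^64 ≡ 1^2 = 1 ≡ 1 (mod 493)
12^128 ≡ 1^2 = 1 ≡ 1 (mod 493)
12^256 ≡ 1^2 = 1 ≡ 1 (mod 493)
492 = 256 + 128 + 64 + 32 + 8 + 4 in binary powers of 2.
So 12^492 ≡ 1 · 1 · 1 · 1 · 407 · 30 ≡ 378 (mod 493).
Since 378 ≠ 1, base 12 is a Fermat witness: 493 is composite.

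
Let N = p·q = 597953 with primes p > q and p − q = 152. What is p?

853

Since p = q + 152, we have 597953 = q(q + 152), so q² + 152q − 597953 = 0.
Discriminant: 152² + 4·597953 = 23104 + 2391812 = 2414916; √2414916 = 1554.
q = (−152 + 1554)/2 = 701, and p = q + 152 = 853.
Check: 701 · 853 = 597953.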